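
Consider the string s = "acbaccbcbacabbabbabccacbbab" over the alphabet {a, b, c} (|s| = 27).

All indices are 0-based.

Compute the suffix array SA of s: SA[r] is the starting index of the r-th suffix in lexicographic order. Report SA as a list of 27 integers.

rank | idx | suffix
   0 |  25 | ab
   1 |  11 | abbabbabccacbbab
   2 |  14 | abbabccacbbab
   3 |  17 | abccacbbab
   4 |   9 | acabbabbabccacbbab
   5 |   0 | acbaccbcbacabbabbabccacbbab
   6 |  21 | acbbab
   7 |   3 | accbcbacabbabbabccacbbab
   8 |  26 | b
   9 |  24 | bab
  10 |  13 | babbabccacbbab
  11 |  16 | babccacbbab
  12 |   8 | bacabbabbabccacbbab
  13 |   2 | baccbcbacabbabbabccacbbab
  14 |  23 | bbab
  15 |  12 | bbabbabccacbbab
  16 |  15 | bbabccacbbab
  17 |   6 | bcbacabbabbabccacbbab
  18 |  18 | bccacbbab
  19 |  10 | cabbabbabccacbbab
  20 |  20 | cacbbab
  21 |   7 | cbacabbabbabccacbbab
  22 |   1 | cbaccbcbacabbabbabccacbbab
  23 |  22 | cbbab
  24 |   5 | cbcbacabbabbabccacbbab
  25 |  19 | ccacbbab
  26 |   4 | ccbcbacabbabbabccacbbab

[25, 11, 14, 17, 9, 0, 21, 3, 26, 24, 13, 16, 8, 2, 23, 12, 15, 6, 18, 10, 20, 7, 1, 22, 5, 19, 4]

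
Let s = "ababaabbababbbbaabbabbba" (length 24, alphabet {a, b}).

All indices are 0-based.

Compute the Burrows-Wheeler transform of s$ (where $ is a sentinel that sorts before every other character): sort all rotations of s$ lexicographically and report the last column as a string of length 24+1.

abbbb$baabbbababbabbaaaba

rank  rotation                   last
    0  $ababaabbababbbbaabbabbba  a
    1  a$ababaabbababbbbaabbabbb  b
    2  aabbababbbbaabbabbba$abab  b
    3  aabbabbba$ababaabbababbbb  b
    4  abaabbababbbbaabbabbba$ab  b
    5  ababaabbababbbbaabbabbba$  $
    6  ababbbbaabbabbba$ababaabb  b
    7  abbababbbbaabbabbba$ababa  a
    8  abbabbba$ababaabbababbbba  a
    9  abbba$ababaabbababbbbaabb  b
   10  abbbbaabbabbba$ababaabbab  b
   11  ba$ababaabbababbbbaabbabb  b
   12  baabbababbbbaabbabbba$aba  a
   13  baabbabbba$ababaabbababbb  b
   14  babaabbababbbbaabbabbba$a  a
   15  bababbbbaabbabbba$ababaab  b
   16  babbba$ababaabbababbbbaab  b
   17  babbbbaabbabbba$ababaabba  a
   18  bba$ababaabbababbbbaabbab  b
   19  bbaabbabbba$ababaabbababb  b
   20  bbababbbbaabbabbba$ababaa  a
   21  bbabbba$ababaabbababbbbaa  a
   22  bbba$ababaabbababbbbaabba  a
   23  bbbaabbabbba$ababaabbabab  b
   24  bbbbaabbabbba$ababaabbaba  a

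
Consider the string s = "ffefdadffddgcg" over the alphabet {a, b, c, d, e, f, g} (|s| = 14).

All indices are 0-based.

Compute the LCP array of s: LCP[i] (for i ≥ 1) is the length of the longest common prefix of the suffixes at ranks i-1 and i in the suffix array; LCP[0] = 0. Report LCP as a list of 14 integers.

rank→(start, suffix):
  0 → (5, 'adffddgcg')
  1 → (12, 'cg')
  2 → (4, 'dadffddgcg')
  3 → (9, 'ddgcg')
  4 → (6, 'dffddgcg')
  5 → (10, 'dgcg')
  6 → (2, 'efdadffddgcg')
  7 → (3, 'fdadffddgcg')
  8 → (8, 'fddgcg')
  9 → (1, 'fefdadffddgcg')
  10 → (7, 'ffddgcg')
  11 → (0, 'ffefdadffddgcg')
  12 → (13, 'g')
  13 → (11, 'gcg')

SA = [5, 12, 4, 9, 6, 10, 2, 3, 8, 1, 7, 0, 13, 11]
[i] adj suffixes → lcp
  [1] 5/12 → 0 ('')
  [2] 12/4 → 0 ('')
  [3] 4/9 → 1 ('d')
  [4] 9/6 → 1 ('d')
  [5] 6/10 → 1 ('d')
  [6] 10/2 → 0 ('')
  [7] 2/3 → 0 ('')
  [8] 3/8 → 2 ('fd')
  [9] 8/1 → 1 ('f')
  [10] 1/7 → 1 ('f')
  [11] 7/0 → 2 ('ff')
  [12] 0/13 → 0 ('')
  [13] 13/11 → 1 ('g')

[0, 0, 0, 1, 1, 1, 0, 0, 2, 1, 1, 2, 0, 1]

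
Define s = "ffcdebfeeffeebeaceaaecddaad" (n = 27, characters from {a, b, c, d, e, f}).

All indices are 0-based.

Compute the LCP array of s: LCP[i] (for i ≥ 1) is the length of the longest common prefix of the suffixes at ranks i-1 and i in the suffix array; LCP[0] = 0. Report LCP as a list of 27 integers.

rank | idx | suffix
   0 |  24 | aad
   1 |  18 | aaecddaad
   2 |  15 | aceaaecddaad
   3 |  25 | ad
   4 |  19 | aecddaad
   5 |  13 | beaceaaecddaad
   6 |   5 | bfeeffeebeaceaaecddaad
   7 |  21 | cddaad
   8 |   2 | cdebfeeffeebeaceaaecddaad
   9 |  16 | ceaaecddaad
  10 |  26 | d
  11 |  23 | daad
  12 |  22 | ddaad
  13 |   3 | debfeeffeebeaceaaecddaad
  14 |  17 | eaaecddaad
  15 |  14 | eaceaaecddaad
  16 |  12 | ebeaceaaecddaad
  17 |   4 | ebfeeffeebeaceaaecddaad
  18 |  20 | ecddaad
  19 |  11 | eebeaceaaecddaad
  20 |   7 | eeffeebeaceaaecddaad
  21 |   8 | effeebeaceaaecddaad
  22 |   1 | fcdebfeeffeebeaceaaecddaad
  23 |  10 | feebeaceaaecddaad
  24 |   6 | feeffeebeaceaaecddaad
  25 |   0 | ffcdebfeeffeebeaceaaecddaad
  26 |   9 | ffeebeaceaaecddaad

SA = [24, 18, 15, 25, 19, 13, 5, 21, 2, 16, 26, 23, 22, 3, 17, 14, 12, 4, 20, 11, 7, 8, 1, 10, 6, 0, 9]
rank  pair      lcp
   1  s[24:],s[18:]  2  'aa'
   2  s[18:],s[15:]  1  'a'
   3  s[15:],s[25:]  1  'a'
   4  s[25:],s[19:]  1  'a'
   5  s[19:],s[13:]  0  ''
   6  s[13:],s[5:]  1  'b'
   7  s[5:],s[21:]  0  ''
   8  s[21:],s[2:]  2  'cd'
   9  s[2:],s[16:]  1  'c'
  10  s[16:],s[26:]  0  ''
  11  s[26:],s[23:]  1  'd'
  12  s[23:],s[22:]  1  'd'
  13  s[22:],s[3:]  1  'd'
  14  s[3:],s[17:]  0  ''
  15  s[17:],s[14:]  2  'ea'
  16  s[14:],s[12:]  1  'e'
  17  s[12:],s[4:]  2  'eb'
  18  s[4:],s[20:]  1  'e'
  19  s[20:],s[11:]  1  'e'
  20  s[11:],s[7:]  2  'ee'
  21  s[7:],s[8:]  1  'e'
  22  s[8:],s[1:]  0  ''
  23  s[1:],s[10:]  1  'f'
  24  s[10:],s[6:]  3  'fee'
  25  s[6:],s[0:]  1  'f'
  26  s[0:],s[9:]  2  'ff'

[0, 2, 1, 1, 1, 0, 1, 0, 2, 1, 0, 1, 1, 1, 0, 2, 1, 2, 1, 1, 2, 1, 0, 1, 3, 1, 2]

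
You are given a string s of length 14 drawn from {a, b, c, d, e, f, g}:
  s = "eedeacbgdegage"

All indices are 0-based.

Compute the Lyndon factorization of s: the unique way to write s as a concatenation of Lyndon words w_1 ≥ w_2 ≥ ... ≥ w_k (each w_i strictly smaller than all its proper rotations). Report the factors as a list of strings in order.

["e", "e", "de", "acbgdegage"]

emit factor 1: 'e' (i=0, period=1)
emit factor 2: 'e' (i=1, period=1)
emit factor 3: 'de' (i=2, period=2)
emit factor 4: 'acbgdegage' (i=4, period=10)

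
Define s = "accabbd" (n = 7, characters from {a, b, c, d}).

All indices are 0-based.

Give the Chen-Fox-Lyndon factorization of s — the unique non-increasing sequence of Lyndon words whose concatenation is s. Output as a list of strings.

emit factor 1: 'acc' (i=0, period=3)
emit factor 2: 'abbd' (i=3, period=4)

["acc", "abbd"]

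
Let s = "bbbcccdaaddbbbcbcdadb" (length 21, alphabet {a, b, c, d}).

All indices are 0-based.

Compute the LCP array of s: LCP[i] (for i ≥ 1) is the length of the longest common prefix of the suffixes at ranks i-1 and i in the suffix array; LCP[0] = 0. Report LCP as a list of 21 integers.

rank | idx | suffix
   0 |   7 | aaddbbbcbcdadb
   1 |  18 | adb
   2 |   8 | addbbbcbcdadb
   3 |  20 | b
   4 |  11 | bbbcbcdadb
   5 |   0 | bbbcccdaaddbbbcbcdadb
   6 |  12 | bbcbcdadb
   7 |   1 | bbcccdaaddbbbcbcdadb
   8 |  13 | bcbcdadb
   9 |   2 | bcccdaaddbbbcbcdadb
  10 |  15 | bcdadb
  11 |  14 | cbcdadb
  12 |   3 | cccdaaddbbbcbcdadb
  13 |   4 | ccdaaddbbbcbcdadb
  14 |   5 | cdaaddbbbcbcdadb
  15 |  16 | cdadb
  16 |   6 | daaddbbbcbcdadb
  17 |  17 | dadb
  18 |  19 | db
  19 |  10 | dbbbcbcdadb
  20 |   9 | ddbbbcbcdadb

SA = [7, 18, 8, 20, 11, 0, 12, 1, 13, 2, 15, 14, 3, 4, 5, 16, 6, 17, 19, 10, 9]
rank  pair      lcp
   1  s[7:],s[18:]  1  'a'
   2  s[18:],s[8:]  2  'ad'
   3  s[8:],s[20:]  0  ''
   4  s[20:],s[11:]  1  'b'
   5  s[11:],s[0:]  4  'bbbc'
   6  s[0:],s[12:]  2  'bb'
   7  s[12:],s[1:]  3  'bbc'
   8  s[1:],s[13:]  1  'b'
   9  s[13:],s[2:]  2  'bc'
  10  s[2:],s[15:]  2  'bc'
  11  s[15:],s[14:]  0  ''
  12  s[14:],s[3:]  1  'c'
  13  s[3:],s[4:]  2  'cc'
  14  s[4:],s[5:]  1  'c'
  15  s[5:],s[16:]  3  'cda'
  16  s[16:],s[6:]  0  ''
  17  s[6:],s[17:]  2  'da'
  18  s[17:],s[19:]  1  'd'
  19  s[19:],s[10:]  2  'db'
  20  s[10:],s[9:]  1  'd'

[0, 1, 2, 0, 1, 4, 2, 3, 1, 2, 2, 0, 1, 2, 1, 3, 0, 2, 1, 2, 1]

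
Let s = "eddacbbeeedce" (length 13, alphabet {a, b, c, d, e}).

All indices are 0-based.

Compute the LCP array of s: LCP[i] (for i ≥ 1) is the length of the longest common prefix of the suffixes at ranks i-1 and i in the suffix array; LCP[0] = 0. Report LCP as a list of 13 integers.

[0, 0, 1, 0, 1, 0, 1, 1, 0, 1, 2, 1, 2]

sorted suffixes:
  #0 SA[0]=3  'acbbeeedce'
  #1 SA[1]=5  'bbeeedce'
  #2 SA[2]=6  'beeedce'
  #3 SA[3]=4  'cbbeeedce'
  #4 SA[4]=11  'ce'
  #5 SA[5]=2  'dacbbeeedce'
  #6 SA[6]=10  'dce'
  #7 SA[7]=1  'ddacbbeeedce'
  #8 SA[8]=12  'e'
  #9 SA[9]=9  'edce'
  #10 SA[10]=0  'eddacbbeeedce'
  #11 SA[11]=8  'eedce'
  #12 SA[12]=7  'eeedce'

SA = [3, 5, 6, 4, 11, 2, 10, 1, 12, 9, 0, 8, 7]
i: (SA[i-1],SA[i]) lcp shared
  1: (3,5) 0 ''
  2: (5,6) 1 'b'
  3: (6,4) 0 ''
  4: (4,11) 1 'c'
  5: (11,2) 0 ''
  6: (2,10) 1 'd'
  7: (10,1) 1 'd'
  8: (1,12) 0 ''
  9: (12,9) 1 'e'
  10: (9,0) 2 'ed'
  11: (0,8) 1 'e'
  12: (8,7) 2 'ee'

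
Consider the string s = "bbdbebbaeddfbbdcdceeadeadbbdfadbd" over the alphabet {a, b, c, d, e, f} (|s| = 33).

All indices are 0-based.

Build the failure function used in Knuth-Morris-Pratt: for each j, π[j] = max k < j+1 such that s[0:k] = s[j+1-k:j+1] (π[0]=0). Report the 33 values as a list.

π[0] = 0
j=1 s[j]='b': π[1]=1 (border 'b')
j=2 s[j]='d': k: 1→0; π[2]=0 (border '')
j=3 s[j]='b': π[3]=1 (border 'b')
j=4 s[j]='e': k: 1→0; π[4]=0 (border '')
j=5 s[j]='b': π[5]=1 (border 'b')
j=6 s[j]='b': π[6]=2 (border 'bb')
j=7 s[j]='a': k: 2→1→0; π[7]=0 (border '')
j=8 s[j]='e': π[8]=0 (border '')
j=9 s[j]='d': π[9]=0 (border '')
j=10 s[j]='d': π[10]=0 (border '')
j=11 s[j]='f': π[11]=0 (border '')
j=12 s[j]='b': π[12]=1 (border 'b')
j=13 s[j]='b': π[13]=2 (border 'bb')
j=14 s[j]='d': π[14]=3 (border 'bbd')
j=15 s[j]='c': k: 3→0; π[15]=0 (border '')
j=16 s[j]='d': π[16]=0 (border '')
j=17 s[j]='c': π[17]=0 (border '')
j=18 s[j]='e': π[18]=0 (border '')
j=19 s[j]='e': π[19]=0 (border '')
j=20 s[j]='a': π[20]=0 (border '')
j=21 s[j]='d': π[21]=0 (border '')
j=22 s[j]='e': π[22]=0 (border '')
j=23 s[j]='a': π[23]=0 (border '')
j=24 s[j]='d': π[24]=0 (border '')
j=25 s[j]='b': π[25]=1 (border 'b')
j=26 s[j]='b': π[26]=2 (border 'bb')
j=27 s[j]='d': π[27]=3 (border 'bbd')
j=28 s[j]='f': k: 3→0; π[28]=0 (border '')
j=29 s[j]='a': π[29]=0 (border '')
j=30 s[j]='d': π[30]=0 (border '')
j=31 s[j]='b': π[31]=1 (border 'b')
j=32 s[j]='d': k: 1→0; π[32]=0 (border '')

[0, 1, 0, 1, 0, 1, 2, 0, 0, 0, 0, 0, 1, 2, 3, 0, 0, 0, 0, 0, 0, 0, 0, 0, 0, 1, 2, 3, 0, 0, 0, 1, 0]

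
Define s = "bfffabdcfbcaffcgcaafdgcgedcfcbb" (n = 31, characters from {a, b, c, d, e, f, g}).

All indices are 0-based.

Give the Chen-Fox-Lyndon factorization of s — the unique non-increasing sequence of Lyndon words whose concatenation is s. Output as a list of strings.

emit factor 1: 'bfff' (i=0, period=4)
emit factor 2: 'abdcfbcaffcgc' (i=4, period=13)
emit factor 3: 'aafdgcgedcfcbb' (i=17, period=14)

["bfff", "abdcfbcaffcgc", "aafdgcgedcfcbb"]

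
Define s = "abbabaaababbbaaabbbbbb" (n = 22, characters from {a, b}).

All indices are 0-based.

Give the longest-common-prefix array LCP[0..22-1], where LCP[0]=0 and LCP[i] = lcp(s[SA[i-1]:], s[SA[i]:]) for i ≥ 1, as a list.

[0, 4, 2, 3, 1, 3, 2, 3, 4, 0, 1, 5, 2, 3, 1, 2, 3, 2, 3, 3, 4, 5]

sorted suffixes:
  #0 SA[0]=5  'aaababbbaaabbbbbb'
  #1 SA[1]=13  'aaabbbbbb'
  #2 SA[2]=6  'aababbbaaabbbbbb'
  #3 SA[3]=14  'aabbbbbb'
  #4 SA[4]=3  'abaaababbbaaabbbbbb'
  #5 SA[5]=7  'ababbbaaabbbbbb'
  #6 SA[6]=0  'abbabaaababbbaaabbbbbb'
  #7 SA[7]=9  'abbbaaabbbbbb'
  #8 SA[8]=15  'abbbbbb'
  #9 SA[9]=21  'b'
  #10 SA[10]=4  'baaababbbaaabbbbbb'
  #11 SA[11]=12  'baaabbbbbb'
  #12 SA[12]=2  'babaaababbbaaabbbbbb'
  #13 SA[13]=8  'babbbaaabbbbbb'
  #14 SA[14]=20  'bb'
  #15 SA[15]=11  'bbaaabbbbbb'
  #16 SA[16]=1  'bbabaaababbbaaabbbbbb'
  #17 SA[17]=19  'bbb'
  #18 SA[18]=10  'bbbaaabbbbbb'
  #19 SA[19]=18  'bbbb'
  #20 SA[20]=17  'bbbbb'
  #21 SA[21]=16  'bbbbbb'

SA = [5, 13, 6, 14, 3, 7, 0, 9, 15, 21, 4, 12, 2, 8, 20, 11, 1, 19, 10, 18, 17, 16]
i: (SA[i-1],SA[i]) lcp shared
  1: (5,13) 4 'aaab'
  2: (13,6) 2 'aa'
  3: (6,14) 3 'aab'
  4: (14,3) 1 'a'
  5: (3,7) 3 'aba'
  6: (7,0) 2 'ab'
  7: (0,9) 3 'abb'
  8: (9,15) 4 'abbb'
  9: (15,21) 0 ''
  10: (21,4) 1 'b'
  11: (4,12) 5 'baaab'
  12: (12,2) 2 'ba'
  13: (2,8) 3 'bab'
  14: (8,20) 1 'b'
  15: (20,11) 2 'bb'
  16: (11,1) 3 'bba'
  17: (1,19) 2 'bb'
  18: (19,10) 3 'bbb'
  19: (10,18) 3 'bbb'
  20: (18,17) 4 'bbbb'
  21: (17,16) 5 'bbbbb'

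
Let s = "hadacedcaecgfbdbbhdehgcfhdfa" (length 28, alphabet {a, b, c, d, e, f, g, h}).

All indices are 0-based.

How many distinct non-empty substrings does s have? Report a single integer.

385

rank→(start, suffix):
  0 → (27, 'a')
  1 → (3, 'acedcaecgfbdbbhdehgcfhdfa')
  2 → (1, 'adacedcaecgfbdbbhdehgcfhdfa')
  3 → (8, 'aecgfbdbbhdehgcfhdfa')
  4 → (15, 'bbhdehgcfhdfa')
  5 → (13, 'bdbbhdehgcfhdfa')
  6 → (16, 'bhdehgcfhdfa')
  7 → (7, 'caecgfbdbbhdehgcfhdfa')
  8 → (4, 'cedcaecgfbdbbhdehgcfhdfa')
  9 → (22, 'cfhdfa')
  10 → (10, 'cgfbdbbhdehgcfhdfa')
  11 → (2, 'dacedcaecgfbdbbhdehgcfhdfa')
  12 → (14, 'dbbhdehgcfhdfa')
  13 → (6, 'dcaecgfbdbbhdehgcfhdfa')
  14 → (18, 'dehgcfhdfa')
  15 → (25, 'dfa')
  16 → (9, 'ecgfbdbbhdehgcfhdfa')
  17 → (5, 'edcaecgfbdbbhdehgcfhdfa')
  18 → (19, 'ehgcfhdfa')
  19 → (26, 'fa')
  20 → (12, 'fbdbbhdehgcfhdfa')
  21 → (23, 'fhdfa')
  22 → (21, 'gcfhdfa')
  23 → (11, 'gfbdbbhdehgcfhdfa')
  24 → (0, 'hadacedcaecgfbdbbhdehgcfhdfa')
  25 → (17, 'hdehgcfhdfa')
  26 → (24, 'hdfa')
  27 → (20, 'hgcfhdfa')

SA = [27, 3, 1, 8, 15, 13, 16, 7, 4, 22, 10, 2, 14, 6, 18, 25, 9, 5, 19, 26, 12, 23, 21, 11, 0, 17, 24, 20]
rank  pair      lcp
   1  s[27:],s[3:]  1  'a'
   2  s[3:],s[1:]  1  'a'
   3  s[1:],s[8:]  1  'a'
   4  s[8:],s[15:]  0  ''
   5  s[15:],s[13:]  1  'b'
   6  s[13:],s[16:]  1  'b'
   7  s[16:],s[7:]  0  ''
   8  s[7:],s[4:]  1  'c'
   9  s[4:],s[22:]  1  'c'
  10  s[22:],s[10:]  1  'c'
  11  s[10:],s[2:]  0  ''
  12  s[2:],s[14:]  1  'd'
  13  s[14:],s[6:]  1  'd'
  14  s[6:],s[18:]  1  'd'
  15  s[18:],s[25:]  1  'd'
  16  s[25:],s[9:]  0  ''
  17  s[9:],s[5:]  1  'e'
  18  s[5:],s[19:]  1  'e'
  19  s[19:],s[26:]  0  ''
  20  s[26:],s[12:]  1  'f'
  21  s[12:],s[23:]  1  'f'
  22  s[23:],s[21:]  0  ''
  23  s[21:],s[11:]  1  'g'
  24  s[11:],s[0:]  0  ''
  25  s[0:],s[17:]  1  'h'
  26  s[17:],s[24:]  2  'hd'
  27  s[24:],s[20:]  1  'h'

n(n+1)/2 = 28·29/2 = 406
Σ LCP = 0 + 1 + 1 + 1 + 0 + 1 + 1 + 0 + 1 + 1 + 1 + 0 + 1 + 1 + 1 + 1 + 0 + 1 + 1 + 0 + 1 + 1 + 0 + 1 + 0 + 1 + 2 + 1 = 21
distinct = 406 − 21 = 385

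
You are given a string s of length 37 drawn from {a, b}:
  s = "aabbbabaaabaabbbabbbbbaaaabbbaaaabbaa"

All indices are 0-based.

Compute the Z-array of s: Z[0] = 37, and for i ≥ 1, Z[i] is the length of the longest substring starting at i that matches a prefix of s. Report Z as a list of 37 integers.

Z[0]=37
i=1: outside box; Z[1]=1 extend→box=[1,2)
i=2: outside box; Z[2]=0
i=3: outside box; Z[3]=0
i=4: outside box; Z[4]=0
i=5: outside box; Z[5]=1 extend→box=[5,6)
i=6: outside box; Z[6]=0
i=7: outside box; Z[7]=2 extend→box=[7,9)
i=8: min(r-i=1, Z[1]=1)=1; Z[8]=3 extend→box=[8,11)
i=9: min(r-i=2, Z[1]=1)=1; Z[9]=1
i=10: min(r-i=1, Z[2]=0)=0; Z[10]=0
i=11: outside box; Z[11]=7 extend→box=[11,18)
i=12: min(r-i=6, Z[1]=1)=1; Z[12]=1
i=13: min(r-i=5, Z[2]=0)=0; Z[13]=0
i=14: min(r-i=4, Z[3]=0)=0; Z[14]=0
i=15: min(r-i=3, Z[4]=0)=0; Z[15]=0
i=16: min(r-i=2, Z[5]=1)=1; Z[16]=1
i=17: min(r-i=1, Z[6]=0)=0; Z[17]=0
i=18: outside box; Z[18]=0
i=19: outside box; Z[19]=0
i=20: outside box; Z[20]=0
i=21: outside box; Z[21]=0
i=22: outside box; Z[22]=2 extend→box=[22,24)
i=23: min(r-i=1, Z[1]=1)=1; Z[23]=2 extend→box=[23,25)
i=24: min(r-i=1, Z[1]=1)=1; Z[24]=6 extend→box=[24,30)
i=25: min(r-i=5, Z[1]=1)=1; Z[25]=1
i=26: min(r-i=4, Z[2]=0)=0; Z[26]=0
i=27: min(r-i=3, Z[3]=0)=0; Z[27]=0
i=28: min(r-i=2, Z[4]=0)=0; Z[28]=0
i=29: min(r-i=1, Z[5]=1)=1; Z[29]=2 extend→box=[29,31)
i=30: min(r-i=1, Z[1]=1)=1; Z[30]=2 extend→box=[30,32)
i=31: min(r-i=1, Z[1]=1)=1; Z[31]=4 extend→box=[31,35)
i=32: min(r-i=3, Z[1]=1)=1; Z[32]=1
i=33: min(r-i=2, Z[2]=0)=0; Z[33]=0
i=34: min(r-i=1, Z[3]=0)=0; Z[34]=0
i=35: outside box; Z[35]=2 extend→box=[35,37)
i=36: min(r-i=1, Z[1]=1)=1; Z[36]=1

[37, 1, 0, 0, 0, 1, 0, 2, 3, 1, 0, 7, 1, 0, 0, 0, 1, 0, 0, 0, 0, 0, 2, 2, 6, 1, 0, 0, 0, 2, 2, 4, 1, 0, 0, 2, 1]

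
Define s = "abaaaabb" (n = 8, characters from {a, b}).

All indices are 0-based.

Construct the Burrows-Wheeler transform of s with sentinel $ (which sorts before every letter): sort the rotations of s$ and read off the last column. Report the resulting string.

bbaa$abaa

rank  rotation   last
    0  $abaaaabb  b
    1  aaaabb$ab  b
    2  aaabb$aba  a
    3  aabb$abaa  a
    4  abaaaabb$  $
    5  abb$abaaa  a
    6  b$abaaaab  b
    7  baaaabb$a  a
    8  bb$abaaaa  a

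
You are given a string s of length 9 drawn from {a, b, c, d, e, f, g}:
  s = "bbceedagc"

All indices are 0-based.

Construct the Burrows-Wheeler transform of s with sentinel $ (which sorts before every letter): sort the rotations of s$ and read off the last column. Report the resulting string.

rank  rotation    last
    0  $bbceedagc  c
    1  agc$bbceed  d
    2  bbceedagc$  $
    3  bceedagc$b  b
    4  c$bbceedag  g
    5  ceedagc$bb  b
    6  dagc$bbcee  e
    7  edagc$bbce  e
    8  eedagc$bbc  c
    9  gc$bbceeda  a

cd$bgbeeca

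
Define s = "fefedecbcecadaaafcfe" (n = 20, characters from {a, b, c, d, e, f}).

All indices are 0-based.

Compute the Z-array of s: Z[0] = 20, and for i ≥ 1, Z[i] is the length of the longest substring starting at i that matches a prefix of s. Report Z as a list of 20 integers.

[20, 0, 2, 0, 0, 0, 0, 0, 0, 0, 0, 0, 0, 0, 0, 0, 1, 0, 2, 0]

Z[0]=20
i=1: fresh scan; Z[1]=0
i=2: fresh scan; Z[2]=2 scan→box=[2,4)
i=3: min(r-i=1, Z[1]=0)=0; Z[3]=0
i=4: fresh scan; Z[4]=0
i=5: fresh scan; Z[5]=0
i=6: fresh scan; Z[6]=0
i=7: fresh scan; Z[7]=0
i=8: fresh scan; Z[8]=0
i=9: fresh scan; Z[9]=0
i=10: fresh scan; Z[10]=0
i=11: fresh scan; Z[11]=0
i=12: fresh scan; Z[12]=0
i=13: fresh scan; Z[13]=0
i=14: fresh scan; Z[14]=0
i=15: fresh scan; Z[15]=0
i=16: fresh scan; Z[16]=1 scan→box=[16,17)
i=17: fresh scan; Z[17]=0
i=18: fresh scan; Z[18]=2 scan→box=[18,20)
i=19: min(r-i=1, Z[1]=0)=0; Z[19]=0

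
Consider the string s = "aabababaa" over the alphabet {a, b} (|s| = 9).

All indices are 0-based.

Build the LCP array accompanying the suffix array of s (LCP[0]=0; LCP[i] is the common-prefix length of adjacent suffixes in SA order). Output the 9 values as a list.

[0, 1, 2, 1, 3, 5, 0, 2, 4]

rank→(start, suffix):
  0 → (8, 'a')
  1 → (7, 'aa')
  2 → (0, 'aabababaa')
  3 → (5, 'abaa')
  4 → (3, 'ababaa')
  5 → (1, 'abababaa')
  6 → (6, 'baa')
  7 → (4, 'babaa')
  8 → (2, 'bababaa')

SA = [8, 7, 0, 5, 3, 1, 6, 4, 2]
i: (SA[i-1],SA[i]) lcp shared
  1: (8,7) 1 'a'
  2: (7,0) 2 'aa'
  3: (0,5) 1 'a'
  4: (5,3) 3 'aba'
  5: (3,1) 5 'ababa'
  6: (1,6) 0 ''
  7: (6,4) 2 'ba'
  8: (4,2) 4 'baba'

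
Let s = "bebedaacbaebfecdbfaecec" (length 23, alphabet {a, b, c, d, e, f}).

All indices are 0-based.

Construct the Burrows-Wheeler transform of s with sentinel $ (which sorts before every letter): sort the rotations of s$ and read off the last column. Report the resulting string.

rank  rotation                  last
    0  $bebedaacbaebfecdbfaecec  c
    1  aacbaebfecdbfaecec$bebed  d
    2  acbaebfecdbfaecec$bebeda  a
    3  aebfecdbfaecec$bebedaacb  b
    4  aecec$bebedaacbaebfecdbf  f
    5  baebfecdbfaecec$bebedaac  c
    6  bebedaacbaebfecdbfaecec$  $
    7  bedaacbaebfecdbfaecec$be  e
    8  bfaecec$bebedaacbaebfecd  d
    9  bfecdbfaecec$bebedaacbae  e
   10  c$bebedaacbaebfecdbfaece  e
   11  cbaebfecdbfaecec$bebedaa  a
   12  cdbfaecec$bebedaacbaebfe  e
   13  cec$bebedaacbaebfecdbfae  e
   14  daacbaebfecdbfaecec$bebe  e
   15  dbfaecec$bebedaacbaebfec  c
   16  ebedaacbaebfecdbfaecec$b  b
   17  ebfecdbfaecec$bebedaacba  a
   18  ec$bebedaacbaebfecdbfaec  c
   19  ecdbfaecec$bebedaacbaebf  f
   20  ecec$bebedaacbaebfecdbfa  a
   21  edaacbaebfecdbfaecec$beb  b
   22  faecec$bebedaacbaebfecdb  b
   23  fecdbfaecec$bebedaacbaeb  b

cdabfc$edeeaeeecbacfabbb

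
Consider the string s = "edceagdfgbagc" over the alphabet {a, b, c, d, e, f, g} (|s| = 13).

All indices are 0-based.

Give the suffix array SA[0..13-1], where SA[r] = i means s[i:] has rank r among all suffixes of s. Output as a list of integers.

[10, 4, 9, 12, 2, 1, 6, 3, 0, 7, 8, 11, 5]

rank→(start, suffix):
  0 → (10, 'agc')
  1 → (4, 'agdfgbagc')
  2 → (9, 'bagc')
  3 → (12, 'c')
  4 → (2, 'ceagdfgbagc')
  5 → (1, 'dceagdfgbagc')
  6 → (6, 'dfgbagc')
  7 → (3, 'eagdfgbagc')
  8 → (0, 'edceagdfgbagc')
  9 → (7, 'fgbagc')
  10 → (8, 'gbagc')
  11 → (11, 'gc')
  12 → (5, 'gdfgbagc')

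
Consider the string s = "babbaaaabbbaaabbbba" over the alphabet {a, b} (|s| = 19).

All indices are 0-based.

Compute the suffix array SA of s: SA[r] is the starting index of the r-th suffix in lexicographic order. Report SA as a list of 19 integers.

rank | idx | suffix
   0 |  18 | a
   1 |   4 | aaaabbbaaabbbba
   2 |   5 | aaabbbaaabbbba
   3 |  11 | aaabbbba
   4 |   6 | aabbbaaabbbba
   5 |  12 | aabbbba
   6 |   1 | abbaaaabbbaaabbbba
   7 |   7 | abbbaaabbbba
   8 |  13 | abbbba
   9 |  17 | ba
  10 |   3 | baaaabbbaaabbbba
  11 |  10 | baaabbbba
  12 |   0 | babbaaaabbbaaabbbba
  13 |  16 | bba
  14 |   2 | bbaaaabbbaaabbbba
  15 |   9 | bbaaabbbba
  16 |  15 | bbba
  17 |   8 | bbbaaabbbba
  18 |  14 | bbbba

[18, 4, 5, 11, 6, 12, 1, 7, 13, 17, 3, 10, 0, 16, 2, 9, 15, 8, 14]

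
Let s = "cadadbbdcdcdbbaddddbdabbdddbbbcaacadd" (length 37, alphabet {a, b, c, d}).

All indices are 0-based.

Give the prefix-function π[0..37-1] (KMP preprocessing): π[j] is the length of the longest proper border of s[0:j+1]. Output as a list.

[0, 0, 0, 0, 0, 0, 0, 0, 1, 0, 1, 0, 0, 0, 0, 0, 0, 0, 0, 0, 0, 0, 0, 0, 0, 0, 0, 0, 0, 0, 1, 2, 0, 1, 2, 3, 0]

π[0] = 0
j=1 s[j]='a': π[1]=0 (border '')
j=2 s[j]='d': π[2]=0 (border '')
j=3 s[j]='a': π[3]=0 (border '')
j=4 s[j]='d': π[4]=0 (border '')
j=5 s[j]='b': π[5]=0 (border '')
j=6 s[j]='b': π[6]=0 (border '')
j=7 s[j]='d': π[7]=0 (border '')
j=8 s[j]='c': π[8]=1 (border 'c')
j=9 s[j]='d': k: 1→0; π[9]=0 (border '')
j=10 s[j]='c': π[10]=1 (border 'c')
j=11 s[j]='d': k: 1→0; π[11]=0 (border '')
j=12 s[j]='b': π[12]=0 (border '')
j=13 s[j]='b': π[13]=0 (border '')
j=14 s[j]='a': π[14]=0 (border '')
j=15 s[j]='d': π[15]=0 (border '')
j=16 s[j]='d': π[16]=0 (border '')
j=17 s[j]='d': π[17]=0 (border '')
j=18 s[j]='d': π[18]=0 (border '')
j=19 s[j]='b': π[19]=0 (border '')
j=20 s[j]='d': π[20]=0 (border '')
j=21 s[j]='a': π[21]=0 (border '')
j=22 s[j]='b': π[22]=0 (border '')
j=23 s[j]='b': π[23]=0 (border '')
j=24 s[j]='d': π[24]=0 (border '')
j=25 s[j]='d': π[25]=0 (border '')
j=26 s[j]='d': π[26]=0 (border '')
j=27 s[j]='b': π[27]=0 (border '')
j=28 s[j]='b': π[28]=0 (border '')
j=29 s[j]='b': π[29]=0 (border '')
j=30 s[j]='c': π[30]=1 (border 'c')
j=31 s[j]='a': π[31]=2 (border 'ca')
j=32 s[j]='a': k: 2→0; π[32]=0 (border '')
j=33 s[j]='c': π[33]=1 (border 'c')
j=34 s[j]='a': π[34]=2 (border 'ca')
j=35 s[j]='d': π[35]=3 (border 'cad')
j=36 s[j]='d': k: 3→0; π[36]=0 (border '')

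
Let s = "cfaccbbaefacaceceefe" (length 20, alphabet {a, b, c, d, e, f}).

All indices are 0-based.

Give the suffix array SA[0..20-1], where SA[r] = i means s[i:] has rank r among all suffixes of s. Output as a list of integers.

[10, 2, 12, 7, 6, 5, 11, 4, 3, 13, 15, 0, 19, 14, 16, 8, 17, 9, 1, 18]

sorted suffixes:
  #0 SA[0]=10  'acaceceefe'
  #1 SA[1]=2  'accbbaefacaceceefe'
  #2 SA[2]=12  'aceceefe'
  #3 SA[3]=7  'aefacaceceefe'
  #4 SA[4]=6  'baefacaceceefe'
  #5 SA[5]=5  'bbaefacaceceefe'
  #6 SA[6]=11  'caceceefe'
  #7 SA[7]=4  'cbbaefacaceceefe'
  #8 SA[8]=3  'ccbbaefacaceceefe'
  #9 SA[9]=13  'ceceefe'
  #10 SA[10]=15  'ceefe'
  #11 SA[11]=0  'cfaccbbaefacaceceefe'
  #12 SA[12]=19  'e'
  #13 SA[13]=14  'eceefe'
  #14 SA[14]=16  'eefe'
  #15 SA[15]=8  'efacaceceefe'
  #16 SA[16]=17  'efe'
  #17 SA[17]=9  'facaceceefe'
  #18 SA[18]=1  'faccbbaefacaceceefe'
  #19 SA[19]=18  'fe'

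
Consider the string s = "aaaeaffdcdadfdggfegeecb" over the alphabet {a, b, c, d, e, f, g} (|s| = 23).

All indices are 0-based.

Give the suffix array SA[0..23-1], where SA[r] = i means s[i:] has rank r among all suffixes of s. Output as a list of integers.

sorted suffixes:
  #0 SA[0]=0  'aaaeaffdcdadfdggfegeecb'
  #1 SA[1]=1  'aaeaffdcdadfdggfegeecb'
  #2 SA[2]=10  'adfdggfegeecb'
  #3 SA[3]=2  'aeaffdcdadfdggfegeecb'
  #4 SA[4]=4  'affdcdadfdggfegeecb'
  #5 SA[5]=22  'b'
  #6 SA[6]=21  'cb'
  #7 SA[7]=8  'cdadfdggfegeecb'
  #8 SA[8]=9  'dadfdggfegeecb'
  #9 SA[9]=7  'dcdadfdggfegeecb'
  #10 SA[10]=11  'dfdggfegeecb'
  #11 SA[11]=13  'dggfegeecb'
  #12 SA[12]=3  'eaffdcdadfdggfegeecb'
  #13 SA[13]=20  'ecb'
  #14 SA[14]=19  'eecb'
  #15 SA[15]=17  'egeecb'
  #16 SA[16]=6  'fdcdadfdggfegeecb'
  #17 SA[17]=12  'fdggfegeecb'
  #18 SA[18]=16  'fegeecb'
  #19 SA[19]=5  'ffdcdadfdggfegeecb'
  #20 SA[20]=18  'geecb'
  #21 SA[21]=15  'gfegeecb'
  #22 SA[22]=14  'ggfegeecb'

[0, 1, 10, 2, 4, 22, 21, 8, 9, 7, 11, 13, 3, 20, 19, 17, 6, 12, 16, 5, 18, 15, 14]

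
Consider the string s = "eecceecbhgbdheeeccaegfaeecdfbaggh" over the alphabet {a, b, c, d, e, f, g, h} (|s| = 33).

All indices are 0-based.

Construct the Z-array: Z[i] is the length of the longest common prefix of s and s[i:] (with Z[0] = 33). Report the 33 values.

Z[0]=33
i=1: i≥r, start 0; Z[1]=1 extend→box=[1,2)
i=2: i≥r, start 0; Z[2]=0
i=3: i≥r, start 0; Z[3]=0
i=4: i≥r, start 0; Z[4]=3 extend→box=[4,7)
i=5: min(r-i=2, Z[1]=1)=1; Z[5]=1
i=6: min(r-i=1, Z[2]=0)=0; Z[6]=0
i=7: i≥r, start 0; Z[7]=0
i=8: i≥r, start 0; Z[8]=0
i=9: i≥r, start 0; Z[9]=0
i=10: i≥r, start 0; Z[10]=0
i=11: i≥r, start 0; Z[11]=0
i=12: i≥r, start 0; Z[12]=0
i=13: i≥r, start 0; Z[13]=2 extend→box=[13,15)
i=14: min(r-i=1, Z[1]=1)=1; Z[14]=4 extend→box=[14,18)
i=15: min(r-i=3, Z[1]=1)=1; Z[15]=1
i=16: min(r-i=2, Z[2]=0)=0; Z[16]=0
i=17: min(r-i=1, Z[3]=0)=0; Z[17]=0
i=18: i≥r, start 0; Z[18]=0
i=19: i≥r, start 0; Z[19]=1 extend→box=[19,20)
i=20: i≥r, start 0; Z[20]=0
i=21: i≥r, start 0; Z[21]=0
i=22: i≥r, start 0; Z[22]=0
i=23: i≥r, start 0; Z[23]=3 extend→box=[23,26)
i=24: min(r-i=2, Z[1]=1)=1; Z[24]=1
i=25: min(r-i=1, Z[2]=0)=0; Z[25]=0
i=26: i≥r, start 0; Z[26]=0
i=27: i≥r, start 0; Z[27]=0
i=28: i≥r, start 0; Z[28]=0
i=29: i≥r, start 0; Z[29]=0
i=30: i≥r, start 0; Z[30]=0
i=31: i≥r, start 0; Z[31]=0
i=32: i≥r, start 0; Z[32]=0

[33, 1, 0, 0, 3, 1, 0, 0, 0, 0, 0, 0, 0, 2, 4, 1, 0, 0, 0, 1, 0, 0, 0, 3, 1, 0, 0, 0, 0, 0, 0, 0, 0]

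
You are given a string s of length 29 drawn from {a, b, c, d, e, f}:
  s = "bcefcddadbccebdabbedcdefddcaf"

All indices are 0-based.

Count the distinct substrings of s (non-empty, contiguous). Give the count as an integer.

405

rank→(start, suffix):
  0 → (15, 'abbedcdefddcaf')
  1 → (7, 'adbccebdabbedcdefddcaf')
  2 → (27, 'af')
  3 → (16, 'bbedcdefddcaf')
  4 → (9, 'bccebdabbedcdefddcaf')
  5 → (0, 'bcefcddadbccebdabbedcdefddcaf')
  6 → (13, 'bdabbedcdefddcaf')
  7 → (17, 'bedcdefddcaf')
  8 → (26, 'caf')
  9 → (10, 'ccebdabbedcdefddcaf')
  10 → (4, 'cddadbccebdabbedcdefddcaf')
  11 → (20, 'cdefddcaf')
  12 → (11, 'cebdabbedcdefddcaf')
  13 → (1, 'cefcddadbccebdabbedcdefddcaf')
  14 → (14, 'dabbedcdefddcaf')
  15 → (6, 'dadbccebdabbedcdefddcaf')
  16 → (8, 'dbccebdabbedcdefddcaf')
  17 → (25, 'dcaf')
  18 → (19, 'dcdefddcaf')
  19 → (5, 'ddadbccebdabbedcdefddcaf')
  20 → (24, 'ddcaf')
  21 → (21, 'defddcaf')
  22 → (12, 'ebdabbedcdefddcaf')
  23 → (18, 'edcdefddcaf')
  24 → (2, 'efcddadbccebdabbedcdefddcaf')
  25 → (22, 'efddcaf')
  26 → (28, 'f')
  27 → (3, 'fcddadbccebdabbedcdefddcaf')
  28 → (23, 'fddcaf')

SA = [15, 7, 27, 16, 9, 0, 13, 17, 26, 10, 4, 20, 11, 1, 14, 6, 8, 25, 19, 5, 24, 21, 12, 18, 2, 22, 28, 3, 23]
[i] adj suffixes → lcp
  [1] 15/7 → 1 ('a')
  [2] 7/27 → 1 ('a')
  [3] 27/16 → 0 ('')
  [4] 16/9 → 1 ('b')
  [5] 9/0 → 2 ('bc')
  [6] 0/13 → 1 ('b')
  [7] 13/17 → 1 ('b')
  [8] 17/26 → 0 ('')
  [9] 26/10 → 1 ('c')
  [10] 10/4 → 1 ('c')
  [11] 4/20 → 2 ('cd')
  [12] 20/11 → 1 ('c')
  [13] 11/1 → 2 ('ce')
  [14] 1/14 → 0 ('')
  [15] 14/6 → 2 ('da')
  [16] 6/8 → 1 ('d')
  [17] 8/25 → 1 ('d')
  [18] 25/19 → 2 ('dc')
  [19] 19/5 → 1 ('d')
  [20] 5/24 → 2 ('dd')
  [21] 24/21 → 1 ('d')
  [22] 21/12 → 0 ('')
  [23] 12/18 → 1 ('e')
  [24] 18/2 → 1 ('e')
  [25] 2/22 → 2 ('ef')
  [26] 22/28 → 0 ('')
  [27] 28/3 → 1 ('f')
  [28] 3/23 → 1 ('f')

n(n+1)/2 = 29·30/2 = 435
Σ LCP = 0 + 1 + 1 + 0 + 1 + 2 + 1 + 1 + 0 + 1 + 1 + 2 + 1 + 2 + 0 + 2 + 1 + 1 + 2 + 1 + 2 + 1 + 0 + 1 + 1 + 2 + 0 + 1 + 1 = 30
distinct = 435 − 30 = 405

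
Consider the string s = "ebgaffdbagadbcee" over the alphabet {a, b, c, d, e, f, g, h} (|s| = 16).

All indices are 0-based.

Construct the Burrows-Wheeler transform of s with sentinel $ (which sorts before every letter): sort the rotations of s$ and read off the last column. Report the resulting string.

rank  rotation           last
    0  $ebgaffdbagadbcee  e
    1  adbcee$ebgaffdbag  g
    2  affdbagadbcee$ebg  g
    3  agadbcee$ebgaffdb  b
    4  bagadbcee$ebgaffd  d
    5  bcee$ebgaffdbagad  d
    6  bgaffdbagadbcee$e  e
    7  cee$ebgaffdbagadb  b
    8  dbagadbcee$ebgaff  f
    9  dbcee$ebgaffdbaga  a
   10  e$ebgaffdbagadbce  e
   11  ebgaffdbagadbcee$  $
   12  ee$ebgaffdbagadbc  c
   13  fdbagadbcee$ebgaf  f
   14  ffdbagadbcee$ebga  a
   15  gadbcee$ebgaffdba  a
   16  gaffdbagadbcee$eb  b

eggbddebfae$cfaab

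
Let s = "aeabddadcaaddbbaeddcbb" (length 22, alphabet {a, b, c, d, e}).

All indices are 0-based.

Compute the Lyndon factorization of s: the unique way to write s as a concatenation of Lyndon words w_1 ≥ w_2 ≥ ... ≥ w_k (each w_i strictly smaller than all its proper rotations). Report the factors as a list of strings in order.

["ae", "abddadc", "aaddbbaeddcbb"]

emit factor 1: 'ae' (i=0, period=2)
emit factor 2: 'abddadc' (i=2, period=7)
emit factor 3: 'aaddbbaeddcbb' (i=9, period=13)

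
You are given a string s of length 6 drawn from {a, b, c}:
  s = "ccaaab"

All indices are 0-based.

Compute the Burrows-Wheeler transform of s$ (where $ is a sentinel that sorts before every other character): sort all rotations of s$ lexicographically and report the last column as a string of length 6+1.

rank  rotation last
    0  $ccaaab  b
    1  aaab$cc  c
    2  aab$cca  a
    3  ab$ccaa  a
    4  b$ccaaa  a
    5  caaab$c  c
    6  ccaaab$  $

bcaaac$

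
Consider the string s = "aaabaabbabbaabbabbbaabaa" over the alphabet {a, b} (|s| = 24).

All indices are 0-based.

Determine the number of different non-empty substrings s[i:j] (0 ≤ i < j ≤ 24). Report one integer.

sorted suffixes:
  #0 SA[0]=23  'a'
  #1 SA[1]=22  'aa'
  #2 SA[2]=0  'aaabaabbabbaabbabbbaabaa'
  #3 SA[3]=19  'aabaa'
  #4 SA[4]=1  'aabaabbabbaabbabbbaabaa'
  #5 SA[5]=4  'aabbabbaabbabbbaabaa'
  #6 SA[6]=11  'aabbabbbaabaa'
  #7 SA[7]=20  'abaa'
  #8 SA[8]=2  'abaabbabbaabbabbbaabaa'
  #9 SA[9]=8  'abbaabbabbbaabaa'
  #10 SA[10]=5  'abbabbaabbabbbaabaa'
  #11 SA[11]=12  'abbabbbaabaa'
  #12 SA[12]=15  'abbbaabaa'
  #13 SA[13]=21  'baa'
  #14 SA[14]=18  'baabaa'
  #15 SA[15]=3  'baabbabbaabbabbbaabaa'
  #16 SA[16]=10  'baabbabbbaabaa'
  #17 SA[17]=7  'babbaabbabbbaabaa'
  #18 SA[18]=14  'babbbaabaa'
  #19 SA[19]=17  'bbaabaa'
  #20 SA[20]=9  'bbaabbabbbaabaa'
  #21 SA[21]=6  'bbabbaabbabbbaabaa'
  #22 SA[22]=13  'bbabbbaabaa'
  #23 SA[23]=16  'bbbaabaa'

SA = [23, 22, 0, 19, 1, 4, 11, 20, 2, 8, 5, 12, 15, 21, 18, 3, 10, 7, 14, 17, 9, 6, 13, 16]
rank  pair      lcp
   1  s[23:],s[22:]  1  'a'
   2  s[22:],s[0:]  2  'aa'
   3  s[0:],s[19:]  2  'aa'
   4  s[19:],s[1:]  5  'aabaa'
   5  s[1:],s[4:]  3  'aab'
   6  s[4:],s[11:]  7  'aabbabb'
   7  s[11:],s[20:]  1  'a'
   8  s[20:],s[2:]  4  'abaa'
   9  s[2:],s[8:]  2  'ab'
  10  s[8:],s[5:]  4  'abba'
  11  s[5:],s[12:]  6  'abbabb'
  12  s[12:],s[15:]  3  'abb'
  13  s[15:],s[21:]  0  ''
  14  s[21:],s[18:]  3  'baa'
  15  s[18:],s[3:]  4  'baab'
  16  s[3:],s[10:]  8  'baabbabb'
  17  s[10:],s[7:]  2  'ba'
  18  s[7:],s[14:]  4  'babb'
  19  s[14:],s[17:]  1  'b'
  20  s[17:],s[9:]  5  'bbaab'
  21  s[9:],s[6:]  3  'bba'
  22  s[6:],s[13:]  5  'bbabb'
  23  s[13:],s[16:]  2  'bb'

n(n+1)/2 = 24·25/2 = 300
Σ LCP = 0 + 1 + 2 + 2 + 5 + 3 + 7 + 1 + 4 + 2 + 4 + 6 + 3 + 0 + 3 + 4 + 8 + 2 + 4 + 1 + 5 + 3 + 5 + 2 = 77
distinct = 300 − 77 = 223

223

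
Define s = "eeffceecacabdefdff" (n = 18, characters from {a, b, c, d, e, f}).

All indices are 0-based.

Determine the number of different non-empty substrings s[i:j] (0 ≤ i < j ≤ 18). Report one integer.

sorted suffixes:
  #0 SA[0]=10  'abdefdff'
  #1 SA[1]=8  'acabdefdff'
  #2 SA[2]=11  'bdefdff'
  #3 SA[3]=9  'cabdefdff'
  #4 SA[4]=7  'cacabdefdff'
  #5 SA[5]=4  'ceecacabdefdff'
  #6 SA[6]=12  'defdff'
  #7 SA[7]=15  'dff'
  #8 SA[8]=6  'ecacabdefdff'
  #9 SA[9]=5  'eecacabdefdff'
  #10 SA[10]=0  'eeffceecacabdefdff'
  #11 SA[11]=13  'efdff'
  #12 SA[12]=1  'effceecacabdefdff'
  #13 SA[13]=17  'f'
  #14 SA[14]=3  'fceecacabdefdff'
  #15 SA[15]=14  'fdff'
  #16 SA[16]=16  'ff'
  #17 SA[17]=2  'ffceecacabdefdff'

SA = [10, 8, 11, 9, 7, 4, 12, 15, 6, 5, 0, 13, 1, 17, 3, 14, 16, 2]
rank  pair      lcp
   1  s[10:],s[8:]  1  'a'
   2  s[8:],s[11:]  0  ''
   3  s[11:],s[9:]  0  ''
   4  s[9:],s[7:]  2  'ca'
   5  s[7:],s[4:]  1  'c'
   6  s[4:],s[12:]  0  ''
   7  s[12:],s[15:]  1  'd'
   8  s[15:],s[6:]  0  ''
   9  s[6:],s[5:]  1  'e'
  10  s[5:],s[0:]  2  'ee'
  11  s[0:],s[13:]  1  'e'
  12  s[13:],s[1:]  2  'ef'
  13  s[1:],s[17:]  0  ''
  14  s[17:],s[3:]  1  'f'
  15  s[3:],s[14:]  1  'f'
  16  s[14:],s[16:]  1  'f'
  17  s[16:],s[2:]  2  'ff'

n(n+1)/2 = 18·19/2 = 171
Σ LCP = 0 + 1 + 0 + 0 + 2 + 1 + 0 + 1 + 0 + 1 + 2 + 1 + 2 + 0 + 1 + 1 + 1 + 2 = 16
distinct = 171 − 16 = 155

155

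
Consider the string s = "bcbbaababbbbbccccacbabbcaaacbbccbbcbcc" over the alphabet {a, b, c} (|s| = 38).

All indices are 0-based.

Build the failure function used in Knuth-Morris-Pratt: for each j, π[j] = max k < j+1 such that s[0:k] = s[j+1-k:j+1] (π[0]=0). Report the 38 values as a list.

[0, 0, 1, 1, 0, 0, 1, 0, 1, 1, 1, 1, 1, 2, 0, 0, 0, 0, 0, 1, 0, 1, 1, 2, 0, 0, 0, 0, 1, 1, 2, 0, 1, 1, 2, 3, 2, 0]

π[0] = 0
j=1 s[j]='c': π[1]=0 (border '')
j=2 s[j]='b': π[2]=1 (border 'b')
j=3 s[j]='b': k: 1→0; π[3]=1 (border 'b')
j=4 s[j]='a': k: 1→0; π[4]=0 (border '')
j=5 s[j]='a': π[5]=0 (border '')
j=6 s[j]='b': π[6]=1 (border 'b')
j=7 s[j]='a': k: 1→0; π[7]=0 (border '')
j=8 s[j]='b': π[8]=1 (border 'b')
j=9 s[j]='b': k: 1→0; π[9]=1 (border 'b')
j=10 s[j]='b': k: 1→0; π[10]=1 (border 'b')
j=11 s[j]='b': k: 1→0; π[11]=1 (border 'b')
j=12 s[j]='b': k: 1→0; π[12]=1 (border 'b')
j=13 s[j]='c': π[13]=2 (border 'bc')
j=14 s[j]='c': k: 2→0; π[14]=0 (border '')
j=15 s[j]='c': π[15]=0 (border '')
j=16 s[j]='c': π[16]=0 (border '')
j=17 s[j]='a': π[17]=0 (border '')
j=18 s[j]='c': π[18]=0 (border '')
j=19 s[j]='b': π[19]=1 (border 'b')
j=20 s[j]='a': k: 1→0; π[20]=0 (border '')
j=21 s[j]='b': π[21]=1 (border 'b')
j=22 s[j]='b': k: 1→0; π[22]=1 (border 'b')
j=23 s[j]='c': π[23]=2 (border 'bc')
j=24 s[j]='a': k: 2→0; π[24]=0 (border '')
j=25 s[j]='a': π[25]=0 (border '')
j=26 s[j]='a': π[26]=0 (border '')
j=27 s[j]='c': π[27]=0 (border '')
j=28 s[j]='b': π[28]=1 (border 'b')
j=29 s[j]='b': k: 1→0; π[29]=1 (border 'b')
j=30 s[j]='c': π[30]=2 (border 'bc')
j=31 s[j]='c': k: 2→0; π[31]=0 (border '')
j=32 s[j]='b': π[32]=1 (border 'b')
j=33 s[j]='b': k: 1→0; π[33]=1 (border 'b')
j=34 s[j]='c': π[34]=2 (border 'bc')
j=35 s[j]='b': π[35]=3 (border 'bcb')
j=36 s[j]='c': k: 3→1; π[36]=2 (border 'bc')
j=37 s[j]='c': k: 2→0; π[37]=0 (border '')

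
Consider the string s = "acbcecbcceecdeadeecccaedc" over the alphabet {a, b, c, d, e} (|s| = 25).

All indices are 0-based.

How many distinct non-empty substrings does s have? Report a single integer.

294

rank→(start, suffix):
  0 → (0, 'acbcecbcceecdeadeecccaedc')
  1 → (14, 'adeecccaedc')
  2 → (21, 'aedc')
  3 → (6, 'bcceecdeadeecccaedc')
  4 → (2, 'bcecbcceecdeadeecccaedc')
  5 → (24, 'c')
  6 → (20, 'caedc')
  7 → (5, 'cbcceecdeadeecccaedc')
  8 → (1, 'cbcecbcceecdeadeecccaedc')
  9 → (19, 'ccaedc')
  10 → (18, 'cccaedc')
  11 → (7, 'cceecdeadeecccaedc')
  12 → (11, 'cdeadeecccaedc')
  13 → (3, 'cecbcceecdeadeecccaedc')
  14 → (8, 'ceecdeadeecccaedc')
  15 → (23, 'dc')
  16 → (12, 'deadeecccaedc')
  17 → (15, 'deecccaedc')
  18 → (13, 'eadeecccaedc')
  19 → (4, 'ecbcceecdeadeecccaedc')
  20 → (17, 'ecccaedc')
  21 → (10, 'ecdeadeecccaedc')
  22 → (22, 'edc')
  23 → (16, 'eecccaedc')
  24 → (9, 'eecdeadeecccaedc')

SA = [0, 14, 21, 6, 2, 24, 20, 5, 1, 19, 18, 7, 11, 3, 8, 23, 12, 15, 13, 4, 17, 10, 22, 16, 9]
rank  pair      lcp
   1  s[0:],s[14:]  1  'a'
   2  s[14:],s[21:]  1  'a'
   3  s[21:],s[6:]  0  ''
   4  s[6:],s[2:]  2  'bc'
   5  s[2:],s[24:]  0  ''
   6  s[24:],s[20:]  1  'c'
   7  s[20:],s[5:]  1  'c'
   8  s[5:],s[1:]  3  'cbc'
   9  s[1:],s[19:]  1  'c'
  10  s[19:],s[18:]  2  'cc'
  11  s[18:],s[7:]  2  'cc'
  12  s[7:],s[11:]  1  'c'
  13  s[11:],s[3:]  1  'c'
  14  s[3:],s[8:]  2  'ce'
  15  s[8:],s[23:]  0  ''
  16  s[23:],s[12:]  1  'd'
  17  s[12:],s[15:]  2  'de'
  18  s[15:],s[13:]  0  ''
  19  s[13:],s[4:]  1  'e'
  20  s[4:],s[17:]  2  'ec'
  21  s[17:],s[10:]  2  'ec'
  22  s[10:],s[22:]  1  'e'
  23  s[22:],s[16:]  1  'e'
  24  s[16:],s[9:]  3  'eec'

n(n+1)/2 = 25·26/2 = 325
Σ LCP = 0 + 1 + 1 + 0 + 2 + 0 + 1 + 1 + 3 + 1 + 2 + 2 + 1 + 1 + 2 + 0 + 1 + 2 + 0 + 1 + 2 + 2 + 1 + 1 + 3 = 31
distinct = 325 − 31 = 294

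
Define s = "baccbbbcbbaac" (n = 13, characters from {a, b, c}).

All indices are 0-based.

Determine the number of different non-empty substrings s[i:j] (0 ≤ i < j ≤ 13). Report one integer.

sorted suffixes:
  #0 SA[0]=10  'aac'
  #1 SA[1]=11  'ac'
  #2 SA[2]=1  'accbbbcbbaac'
  #3 SA[3]=9  'baac'
  #4 SA[4]=0  'baccbbbcbbaac'
  #5 SA[5]=8  'bbaac'
  #6 SA[6]=4  'bbbcbbaac'
  #7 SA[7]=5  'bbcbbaac'
  #8 SA[8]=6  'bcbbaac'
  #9 SA[9]=12  'c'
  #10 SA[10]=7  'cbbaac'
  #11 SA[11]=3  'cbbbcbbaac'
  #12 SA[12]=2  'ccbbbcbbaac'

SA = [10, 11, 1, 9, 0, 8, 4, 5, 6, 12, 7, 3, 2]
i: (SA[i-1],SA[i]) lcp shared
  1: (10,11) 1 'a'
  2: (11,1) 2 'ac'
  3: (1,9) 0 ''
  4: (9,0) 2 'ba'
  5: (0,8) 1 'b'
  6: (8,4) 2 'bb'
  7: (4,5) 2 'bb'
  8: (5,6) 1 'b'
  9: (6,12) 0 ''
  10: (12,7) 1 'c'
  11: (7,3) 3 'cbb'
  12: (3,2) 1 'c'

n(n+1)/2 = 13·14/2 = 91
Σ LCP = 0 + 1 + 2 + 0 + 2 + 1 + 2 + 2 + 1 + 0 + 1 + 3 + 1 = 16
distinct = 91 − 16 = 75

75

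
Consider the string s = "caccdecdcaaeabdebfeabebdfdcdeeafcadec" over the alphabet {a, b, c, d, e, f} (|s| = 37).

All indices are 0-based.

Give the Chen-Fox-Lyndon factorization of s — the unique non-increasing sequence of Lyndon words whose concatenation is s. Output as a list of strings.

["c", "accdecdc", "aaeabdebfeabebdfdcdeeafcadec"]

emit factor 1: 'c' (i=0, period=1)
emit factor 2: 'accdecdc' (i=1, period=8)
emit factor 3: 'aaeabdebfeabebdfdcdeeafcadec' (i=9, period=28)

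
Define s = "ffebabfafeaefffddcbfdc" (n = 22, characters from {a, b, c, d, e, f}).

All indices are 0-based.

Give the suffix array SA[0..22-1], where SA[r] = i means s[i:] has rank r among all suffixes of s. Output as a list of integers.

rank | idx | suffix
   0 |   4 | abfafeaefffddcbfdc
   1 |  10 | aefffddcbfdc
   2 |   7 | afeaefffddcbfdc
   3 |   3 | babfafeaefffddcbfdc
   4 |   5 | bfafeaefffddcbfdc
   5 |  18 | bfdc
   6 |  21 | c
   7 |  17 | cbfdc
   8 |  20 | dc
   9 |  16 | dcbfdc
  10 |  15 | ddcbfdc
  11 |   9 | eaefffddcbfdc
  12 |   2 | ebabfafeaefffddcbfdc
  13 |  11 | efffddcbfdc
  14 |   6 | fafeaefffddcbfdc
  15 |  19 | fdc
  16 |  14 | fddcbfdc
  17 |   8 | feaefffddcbfdc
  18 |   1 | febabfafeaefffddcbfdc
  19 |  13 | ffddcbfdc
  20 |   0 | ffebabfafeaefffddcbfdc
  21 |  12 | fffddcbfdc

[4, 10, 7, 3, 5, 18, 21, 17, 20, 16, 15, 9, 2, 11, 6, 19, 14, 8, 1, 13, 0, 12]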